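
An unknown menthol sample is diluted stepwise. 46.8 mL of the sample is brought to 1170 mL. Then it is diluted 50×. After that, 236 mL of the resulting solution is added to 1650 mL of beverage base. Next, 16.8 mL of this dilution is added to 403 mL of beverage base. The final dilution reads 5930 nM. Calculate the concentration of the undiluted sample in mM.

1480 mM

Overall dilution factor = 25 × 50 × 7.992 × 24.99 = 2.50 × 10⁵.
Original = 5930 nM × 2.50 × 10⁵ = 1.48 × 10⁹ nM = 1480 mM.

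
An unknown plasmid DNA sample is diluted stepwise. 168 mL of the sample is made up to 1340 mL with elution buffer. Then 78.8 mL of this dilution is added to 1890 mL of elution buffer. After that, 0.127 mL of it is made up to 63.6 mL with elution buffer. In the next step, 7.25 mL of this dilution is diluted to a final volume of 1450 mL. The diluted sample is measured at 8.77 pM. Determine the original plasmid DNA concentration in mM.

Overall dilution factor = 7.976 × 24.98 × 500.8 × 200 = 2.00 × 10⁷.
Original = 8.77 pM × 2.00 × 10⁷ = 1.75 × 10⁸ pM = 0.175 mM.

0.175 mM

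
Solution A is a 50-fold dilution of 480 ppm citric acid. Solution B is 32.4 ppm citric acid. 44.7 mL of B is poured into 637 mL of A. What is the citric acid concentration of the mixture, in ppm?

11.1 ppm

C_A = 480 ppm / 50 = 9.60 ppm.
C_mix = (C_A·V_A + C_B·V_B)/(V_A + V_B) = (9.60×637 + 32.4×44.7) / 681.7 = 11.1 ppm.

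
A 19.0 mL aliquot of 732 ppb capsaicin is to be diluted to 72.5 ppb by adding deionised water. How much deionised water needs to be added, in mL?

173 mL

V₂ = C₁V₁/C₂ = 732 × 19.0 / 72.5 = 192 mL.
Diluent to add = V₂ − V₁ = 192 − 19.0 = 173 mL.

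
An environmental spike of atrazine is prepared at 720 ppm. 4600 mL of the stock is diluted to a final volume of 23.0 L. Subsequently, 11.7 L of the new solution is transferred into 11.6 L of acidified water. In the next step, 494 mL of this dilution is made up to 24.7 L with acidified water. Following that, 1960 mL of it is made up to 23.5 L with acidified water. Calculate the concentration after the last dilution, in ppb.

Overall dilution factor = 5 × 1.991 × 50 × 11.99 = 5969.
720 ppm / 5969 = 0.121 ppm = 121 ppb.

121 ppb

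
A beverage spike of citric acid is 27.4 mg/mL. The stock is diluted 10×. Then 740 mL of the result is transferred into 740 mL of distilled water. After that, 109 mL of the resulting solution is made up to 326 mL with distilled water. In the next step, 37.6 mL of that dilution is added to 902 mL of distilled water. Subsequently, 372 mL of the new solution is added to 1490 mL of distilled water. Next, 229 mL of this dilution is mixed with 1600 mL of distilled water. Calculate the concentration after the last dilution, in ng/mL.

Overall dilution factor = 10 × 2 × 2.991 × 24.99 × 5.005 × 7.987 = 5.98 × 10⁴.
27.4 mg/mL / 5.98 × 10⁴ = 4.59 × 10⁻⁴ mg/mL = 459 ng/mL.

459 ng/mL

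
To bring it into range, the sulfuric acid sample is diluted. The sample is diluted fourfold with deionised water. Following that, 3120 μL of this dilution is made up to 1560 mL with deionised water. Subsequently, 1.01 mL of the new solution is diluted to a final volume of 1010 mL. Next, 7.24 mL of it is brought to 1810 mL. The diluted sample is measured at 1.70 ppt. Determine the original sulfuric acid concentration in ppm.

Overall dilution factor = 4 × 500 × 1000 × 250 = 5.00 × 10⁸.
Original = 1.70 ppt × 5.00 × 10⁸ = 8.50 × 10⁸ ppt = 850 ppm.

850 ppm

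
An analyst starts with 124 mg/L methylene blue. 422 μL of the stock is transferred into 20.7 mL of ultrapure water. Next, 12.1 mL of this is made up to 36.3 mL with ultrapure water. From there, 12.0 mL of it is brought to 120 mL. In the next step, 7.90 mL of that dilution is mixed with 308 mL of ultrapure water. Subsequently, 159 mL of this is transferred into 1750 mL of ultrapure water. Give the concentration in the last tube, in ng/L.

Overall dilution factor = 50.05 × 3 × 10 × 39.99 × 12.01 = 7.21 × 10⁵.
124 mg/L / 7.21 × 10⁵ = 1.72 × 10⁻⁴ mg/L = 172 ng/L.

172 ng/L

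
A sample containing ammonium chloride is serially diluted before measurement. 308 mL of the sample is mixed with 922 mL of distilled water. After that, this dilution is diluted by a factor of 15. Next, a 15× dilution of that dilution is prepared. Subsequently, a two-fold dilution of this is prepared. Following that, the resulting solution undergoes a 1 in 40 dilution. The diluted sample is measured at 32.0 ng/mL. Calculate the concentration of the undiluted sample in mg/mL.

2.30 mg/mL

Overall dilution factor = 3.994 × 15 × 15 × 2 × 40 = 7.19 × 10⁴.
Original = 32.0 ng/mL × 7.19 × 10⁴ = 2.30 × 10⁶ ng/mL = 2.30 mg/mL.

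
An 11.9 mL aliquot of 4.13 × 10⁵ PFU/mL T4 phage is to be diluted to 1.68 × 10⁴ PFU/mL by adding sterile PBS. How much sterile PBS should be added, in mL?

V₂ = C₁V₁/C₂ = 4.13 × 10⁵ × 11.9 / 1.68 × 10⁴ = 293 mL.
Diluent to add = V₂ − V₁ = 293 − 11.9 = 281 mL.

281 mL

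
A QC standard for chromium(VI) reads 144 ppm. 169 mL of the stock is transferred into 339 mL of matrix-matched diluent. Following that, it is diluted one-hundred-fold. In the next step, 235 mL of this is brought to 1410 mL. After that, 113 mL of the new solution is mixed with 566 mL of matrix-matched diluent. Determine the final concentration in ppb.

Overall dilution factor = 3.006 × 100 × 6 × 6.009 = 1.08 × 10⁴.
144 ppm / 1.08 × 10⁴ = 0.0133 ppm = 13.3 ppb.

13.3 ppb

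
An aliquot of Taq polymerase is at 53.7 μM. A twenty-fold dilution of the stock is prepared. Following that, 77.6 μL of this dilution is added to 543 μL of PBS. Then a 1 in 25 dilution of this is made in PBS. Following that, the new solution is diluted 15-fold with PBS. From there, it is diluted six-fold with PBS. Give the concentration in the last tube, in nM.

Overall dilution factor = 20 × 7.997 × 25 × 15 × 6 = 3.60 × 10⁵.
53.7 μM / 3.60 × 10⁵ = 1.49 × 10⁻⁴ μM = 0.149 nM.

0.149 nM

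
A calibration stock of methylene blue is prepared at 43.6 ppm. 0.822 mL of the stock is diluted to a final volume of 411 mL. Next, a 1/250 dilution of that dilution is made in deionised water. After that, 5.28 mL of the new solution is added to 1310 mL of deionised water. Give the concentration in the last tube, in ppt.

Overall dilution factor = 500 × 250 × 249.1 = 3.11 × 10⁷.
43.6 ppm / 3.11 × 10⁷ = 1.40 × 10⁻⁶ ppm = 1.40 ppt.

1.40 ppt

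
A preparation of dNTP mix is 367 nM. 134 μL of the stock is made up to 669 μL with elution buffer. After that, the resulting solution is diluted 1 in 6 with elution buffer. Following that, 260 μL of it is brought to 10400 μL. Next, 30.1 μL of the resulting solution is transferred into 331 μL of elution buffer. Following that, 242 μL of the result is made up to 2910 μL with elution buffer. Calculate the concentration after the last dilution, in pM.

Overall dilution factor = 4.993 × 6 × 40 × 12.00 × 12.02 = 1.73 × 10⁵.
367 nM / 1.73 × 10⁵ = 2.12 × 10⁻³ nM = 2.12 pM.

2.12 pM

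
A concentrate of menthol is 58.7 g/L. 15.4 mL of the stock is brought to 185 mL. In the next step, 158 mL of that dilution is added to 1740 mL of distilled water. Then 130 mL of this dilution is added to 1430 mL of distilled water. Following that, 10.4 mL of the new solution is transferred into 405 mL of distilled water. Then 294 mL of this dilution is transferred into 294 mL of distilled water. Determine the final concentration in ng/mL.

Overall dilution factor = 12.01 × 12.01 × 12 × 39.94 × 2 = 1.38 × 10⁵.
58.7 g/L / 1.38 × 10⁵ = 4.24 × 10⁻⁴ g/L = 424 ng/mL.

424 ng/mL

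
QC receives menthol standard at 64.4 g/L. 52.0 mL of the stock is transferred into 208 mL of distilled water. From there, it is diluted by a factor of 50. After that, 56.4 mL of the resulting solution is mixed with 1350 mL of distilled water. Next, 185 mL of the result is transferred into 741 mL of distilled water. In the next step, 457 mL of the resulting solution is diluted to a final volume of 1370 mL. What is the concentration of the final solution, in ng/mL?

Overall dilution factor = 5 × 50 × 24.94 × 5.005 × 2.998 = 9.35 × 10⁴.
64.4 g/L / 9.35 × 10⁴ = 6.88 × 10⁻⁴ g/L = 688 ng/mL.

688 ng/mL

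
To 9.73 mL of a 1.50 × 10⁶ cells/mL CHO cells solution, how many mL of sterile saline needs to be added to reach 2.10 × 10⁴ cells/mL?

V₂ = C₁V₁/C₂ = 1.50 × 10⁶ × 9.73 / 2.10 × 10⁴ = 695 mL.
Diluent to add = V₂ − V₁ = 695 − 9.73 = 685 mL.

685 mL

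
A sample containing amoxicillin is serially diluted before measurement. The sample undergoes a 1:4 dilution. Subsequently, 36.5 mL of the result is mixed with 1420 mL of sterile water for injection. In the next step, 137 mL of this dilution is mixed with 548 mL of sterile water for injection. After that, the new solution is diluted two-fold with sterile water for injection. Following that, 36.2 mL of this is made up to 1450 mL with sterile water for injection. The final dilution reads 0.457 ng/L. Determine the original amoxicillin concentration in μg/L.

29.2 μg/L

Overall dilution factor = 4 × 39.90 × 5 × 2 × 40.06 = 6.39 × 10⁴.
Original = 0.457 ng/L × 6.39 × 10⁴ = 2.92 × 10⁴ ng/L = 29.2 μg/L.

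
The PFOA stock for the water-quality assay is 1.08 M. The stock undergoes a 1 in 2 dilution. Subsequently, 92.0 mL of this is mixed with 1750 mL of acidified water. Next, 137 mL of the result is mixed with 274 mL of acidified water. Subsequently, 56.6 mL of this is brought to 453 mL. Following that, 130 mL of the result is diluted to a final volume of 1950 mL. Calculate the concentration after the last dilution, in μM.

74.9 μM

Overall dilution factor = 2 × 20.02 × 3 × 8.004 × 15 = 1.44 × 10⁴.
1.08 M / 1.44 × 10⁴ = 7.49 × 10⁻⁵ M = 74.9 μM.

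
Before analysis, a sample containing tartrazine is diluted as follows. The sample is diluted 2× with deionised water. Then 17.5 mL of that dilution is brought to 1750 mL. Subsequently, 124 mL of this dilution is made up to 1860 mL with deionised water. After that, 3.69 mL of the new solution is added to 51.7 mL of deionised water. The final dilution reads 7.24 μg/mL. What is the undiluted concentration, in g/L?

326 g/L

Overall dilution factor = 2 × 100 × 15 × 15.01 = 4.50 × 10⁴.
Original = 7.24 μg/mL × 4.50 × 10⁴ = 3.26 × 10⁵ μg/mL = 326 g/L.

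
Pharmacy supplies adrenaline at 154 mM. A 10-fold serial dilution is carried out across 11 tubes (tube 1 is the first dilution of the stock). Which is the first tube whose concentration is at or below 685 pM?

Tube n has concentration 154 mM / 10ⁿ.
Need 10ⁿ ≥ 154 mM / 685 pM = 2.25 × 10⁸, so n ≥ 8.35.
First such tube: n = 9.

tube 9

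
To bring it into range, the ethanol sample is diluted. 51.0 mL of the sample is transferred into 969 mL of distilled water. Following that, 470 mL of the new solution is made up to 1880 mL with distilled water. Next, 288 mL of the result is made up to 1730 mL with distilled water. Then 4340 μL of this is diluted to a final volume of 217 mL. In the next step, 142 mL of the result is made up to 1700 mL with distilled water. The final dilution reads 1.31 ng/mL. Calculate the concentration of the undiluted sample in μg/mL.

377 μg/mL

Overall dilution factor = 20 × 4 × 6.007 × 50 × 11.97 = 2.88 × 10⁵.
Original = 1.31 ng/mL × 2.88 × 10⁵ = 3.77 × 10⁵ ng/mL = 377 μg/mL.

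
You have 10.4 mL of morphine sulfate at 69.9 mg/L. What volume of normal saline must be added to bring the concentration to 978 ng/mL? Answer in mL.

978 ng/mL = 0.978 mg/L.
V₂ = C₁V₁/C₂ = 69.9 × 10.4 / 0.978 = 743 mL.
Diluent to add = V₂ − V₁ = 743 − 10.4 = 733 mL.

733 mL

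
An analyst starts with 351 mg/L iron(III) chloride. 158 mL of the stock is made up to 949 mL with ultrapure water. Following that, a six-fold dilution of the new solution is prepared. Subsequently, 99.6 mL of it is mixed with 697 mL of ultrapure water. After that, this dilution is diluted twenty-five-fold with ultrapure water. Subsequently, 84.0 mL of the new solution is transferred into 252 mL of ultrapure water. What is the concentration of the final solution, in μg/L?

12.2 μg/L

Overall dilution factor = 6.006 × 6 × 7.998 × 25 × 4 = 2.88 × 10⁴.
351 mg/L / 2.88 × 10⁴ = 0.0122 mg/L = 12.2 μg/L.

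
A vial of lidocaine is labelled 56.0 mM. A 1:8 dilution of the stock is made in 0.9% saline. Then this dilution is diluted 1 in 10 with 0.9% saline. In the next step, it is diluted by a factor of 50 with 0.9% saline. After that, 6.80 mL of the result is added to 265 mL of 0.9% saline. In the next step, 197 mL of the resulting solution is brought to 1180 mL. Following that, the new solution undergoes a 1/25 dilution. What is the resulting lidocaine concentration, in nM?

Overall dilution factor = 8 × 10 × 50 × 39.97 × 5.990 × 25 = 2.39 × 10⁷.
56.0 mM / 2.39 × 10⁷ = 2.34 × 10⁻⁶ mM = 2.34 nM.

2.34 nM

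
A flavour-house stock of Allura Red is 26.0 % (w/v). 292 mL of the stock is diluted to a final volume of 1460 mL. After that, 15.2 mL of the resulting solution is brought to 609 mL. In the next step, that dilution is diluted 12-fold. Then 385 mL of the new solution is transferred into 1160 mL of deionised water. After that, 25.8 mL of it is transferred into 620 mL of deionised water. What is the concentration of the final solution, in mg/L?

1.08 mg/L

Overall dilution factor = 5 × 40.07 × 12 × 4.013 × 25.03 = 2.41 × 10⁵.
26.0 % (w/v) / 2.41 × 10⁵ = 1.08 × 10⁻⁴ % (w/v) = 1.08 mg/L.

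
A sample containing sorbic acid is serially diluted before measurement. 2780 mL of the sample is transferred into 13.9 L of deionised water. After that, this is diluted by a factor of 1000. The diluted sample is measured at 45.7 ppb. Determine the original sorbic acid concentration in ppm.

Overall dilution factor = 6 × 1000 = 6000.
Original = 45.7 ppb × 6000 = 2.74 × 10⁵ ppb = 274 ppm.

274 ppm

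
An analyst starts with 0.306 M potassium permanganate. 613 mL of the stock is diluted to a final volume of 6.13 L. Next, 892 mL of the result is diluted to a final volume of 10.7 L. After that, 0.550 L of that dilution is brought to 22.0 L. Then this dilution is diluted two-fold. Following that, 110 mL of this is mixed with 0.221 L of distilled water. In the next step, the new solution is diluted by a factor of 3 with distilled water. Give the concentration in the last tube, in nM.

3530 nM

Overall dilution factor = 10 × 12.00 × 40 × 2 × 3.009 × 3 = 8.66 × 10⁴.
0.306 M / 8.66 × 10⁴ = 3.53 × 10⁻⁶ M = 3530 nM.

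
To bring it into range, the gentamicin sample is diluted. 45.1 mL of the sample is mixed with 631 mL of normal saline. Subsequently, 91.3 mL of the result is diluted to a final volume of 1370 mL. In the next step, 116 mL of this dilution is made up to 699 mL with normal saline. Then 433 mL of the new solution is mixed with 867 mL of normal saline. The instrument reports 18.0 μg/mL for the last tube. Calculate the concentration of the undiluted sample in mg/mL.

73.3 mg/mL

Overall dilution factor = 14.99 × 15.01 × 6.026 × 3.002 = 4070.
Original = 18.0 μg/mL × 4070 = 7.33 × 10⁴ μg/mL = 73.3 mg/mL.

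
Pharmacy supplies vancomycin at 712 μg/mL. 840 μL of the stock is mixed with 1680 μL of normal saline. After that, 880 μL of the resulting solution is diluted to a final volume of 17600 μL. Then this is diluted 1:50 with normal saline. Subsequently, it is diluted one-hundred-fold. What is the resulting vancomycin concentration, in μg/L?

2.37 μg/L

Overall dilution factor = 3 × 20 × 50 × 100 = 3.00 × 10⁵.
712 μg/mL / 3.00 × 10⁵ = 2.37 × 10⁻³ μg/mL = 2.37 μg/L.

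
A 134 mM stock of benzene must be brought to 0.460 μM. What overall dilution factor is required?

2.91 × 10⁵

Factor = C₀/C_target = 134 mM / 0.460 μM = 2.91 × 10⁵.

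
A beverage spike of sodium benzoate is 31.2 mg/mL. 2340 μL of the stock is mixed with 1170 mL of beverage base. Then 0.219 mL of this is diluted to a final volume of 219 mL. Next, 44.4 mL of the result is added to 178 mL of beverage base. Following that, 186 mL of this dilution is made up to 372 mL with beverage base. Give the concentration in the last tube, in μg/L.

Overall dilution factor = 501 × 1000 × 5.009 × 2 = 5.02 × 10⁶.
31.2 mg/mL / 5.02 × 10⁶ = 6.22 × 10⁻⁶ mg/mL = 6.22 μg/L.

6.22 μg/L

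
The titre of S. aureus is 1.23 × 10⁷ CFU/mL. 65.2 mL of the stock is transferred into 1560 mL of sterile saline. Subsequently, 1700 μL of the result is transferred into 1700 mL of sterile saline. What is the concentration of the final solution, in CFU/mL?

Overall dilution factor = 24.93 × 1001 = 2.50 × 10⁴.
1.23 × 10⁷ CFU/mL / 2.50 × 10⁴ = 493 CFU/mL.

493 CFU/mL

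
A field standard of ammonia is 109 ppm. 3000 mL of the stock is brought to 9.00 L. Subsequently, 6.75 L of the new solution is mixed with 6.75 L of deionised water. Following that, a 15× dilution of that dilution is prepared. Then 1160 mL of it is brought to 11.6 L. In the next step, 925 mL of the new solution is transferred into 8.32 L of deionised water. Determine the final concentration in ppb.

Overall dilution factor = 3 × 2 × 15 × 10 × 9.995 = 8995.
109 ppm / 8995 = 0.0121 ppm = 12.1 ppb.

12.1 ppb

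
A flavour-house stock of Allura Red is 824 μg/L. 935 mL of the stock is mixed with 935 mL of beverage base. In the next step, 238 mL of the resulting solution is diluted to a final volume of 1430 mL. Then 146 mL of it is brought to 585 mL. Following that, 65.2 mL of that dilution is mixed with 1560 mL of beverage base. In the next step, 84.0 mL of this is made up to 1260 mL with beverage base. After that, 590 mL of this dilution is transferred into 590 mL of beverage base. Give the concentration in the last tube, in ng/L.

22.9 ng/L

Overall dilution factor = 2 × 6.008 × 4.007 × 24.93 × 15 × 2 = 3.60 × 10⁴.
824 μg/L / 3.60 × 10⁴ = 0.0229 μg/L = 22.9 ng/L.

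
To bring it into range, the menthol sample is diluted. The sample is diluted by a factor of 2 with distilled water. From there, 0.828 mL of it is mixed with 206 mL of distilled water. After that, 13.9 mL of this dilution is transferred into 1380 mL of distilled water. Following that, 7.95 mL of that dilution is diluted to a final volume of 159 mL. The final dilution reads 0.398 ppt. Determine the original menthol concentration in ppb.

Overall dilution factor = 2 × 249.8 × 100.3 × 20 = 1.00 × 10⁶.
Original = 0.398 ppt × 1.00 × 10⁶ = 3.99 × 10⁵ ppt = 399 ppb.

399 ppb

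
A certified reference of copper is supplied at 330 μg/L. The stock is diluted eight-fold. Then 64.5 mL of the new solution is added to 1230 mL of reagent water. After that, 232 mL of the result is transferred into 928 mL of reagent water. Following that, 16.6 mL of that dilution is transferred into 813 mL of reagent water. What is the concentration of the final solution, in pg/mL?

Overall dilution factor = 8 × 20.07 × 5 × 49.98 = 4.01 × 10⁴.
330 μg/L / 4.01 × 10⁴ = 8.23 × 10⁻³ μg/L = 8.23 pg/mL.

8.23 pg/mL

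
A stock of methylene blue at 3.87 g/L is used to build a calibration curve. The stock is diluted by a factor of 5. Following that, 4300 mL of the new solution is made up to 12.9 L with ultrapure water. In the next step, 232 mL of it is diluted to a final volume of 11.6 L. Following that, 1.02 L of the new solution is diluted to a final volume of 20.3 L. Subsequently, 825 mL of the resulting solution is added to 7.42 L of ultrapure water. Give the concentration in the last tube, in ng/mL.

Overall dilution factor = 5 × 3 × 50 × 19.90 × 9.994 = 1.49 × 10⁵.
3.87 g/L / 1.49 × 10⁵ = 2.59 × 10⁻⁵ g/L = 25.9 ng/mL.

25.9 ng/mL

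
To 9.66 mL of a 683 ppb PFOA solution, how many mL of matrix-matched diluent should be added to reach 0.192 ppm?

24.7 mL

0.192 ppm = 192 ppb.
V₂ = C₁V₁/C₂ = 683 × 9.66 / 192 = 34.4 mL.
Diluent to add = V₂ − V₁ = 34.4 − 9.66 = 24.7 mL.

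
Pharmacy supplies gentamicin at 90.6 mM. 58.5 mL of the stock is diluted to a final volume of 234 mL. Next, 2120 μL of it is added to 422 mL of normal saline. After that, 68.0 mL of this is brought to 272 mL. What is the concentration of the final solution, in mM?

0.0283 mM

Overall dilution factor = 4 × 200.1 × 4 = 3201.
90.6 mM / 3201 = 0.0283 mM.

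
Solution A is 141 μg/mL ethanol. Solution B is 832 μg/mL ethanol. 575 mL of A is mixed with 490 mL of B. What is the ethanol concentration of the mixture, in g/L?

0.459 g/L

C_mix = (C_A·V_A + C_B·V_B)/(V_A + V_B) = (141×575 + 832×490) / 1065 = 459 μg/mL = 0.459 g/L.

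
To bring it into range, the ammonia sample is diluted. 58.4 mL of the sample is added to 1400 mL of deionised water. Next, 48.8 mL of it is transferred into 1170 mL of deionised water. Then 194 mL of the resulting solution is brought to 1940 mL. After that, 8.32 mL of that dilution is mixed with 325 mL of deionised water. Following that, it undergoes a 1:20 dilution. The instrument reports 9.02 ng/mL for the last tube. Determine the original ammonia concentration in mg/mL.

45.1 mg/mL

Overall dilution factor = 24.97 × 24.98 × 10 × 40.06 × 20 = 5.00 × 10⁶.
Original = 9.02 ng/mL × 5.00 × 10⁶ = 4.51 × 10⁷ ng/mL = 45.1 mg/mL.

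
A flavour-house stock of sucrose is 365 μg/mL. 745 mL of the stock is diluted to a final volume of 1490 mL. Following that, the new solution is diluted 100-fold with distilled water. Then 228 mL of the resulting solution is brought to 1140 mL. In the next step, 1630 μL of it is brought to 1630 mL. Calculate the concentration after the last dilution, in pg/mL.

365 pg/mL

Overall dilution factor = 2 × 100 × 5 × 1000 = 1.00 × 10⁶.
365 μg/mL / 1.00 × 10⁶ = 3.65 × 10⁻⁴ μg/mL = 365 pg/mL.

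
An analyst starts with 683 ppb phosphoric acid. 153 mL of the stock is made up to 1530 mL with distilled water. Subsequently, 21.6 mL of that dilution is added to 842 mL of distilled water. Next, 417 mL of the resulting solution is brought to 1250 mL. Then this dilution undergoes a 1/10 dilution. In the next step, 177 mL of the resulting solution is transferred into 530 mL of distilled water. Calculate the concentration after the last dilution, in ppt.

Overall dilution factor = 10 × 39.98 × 2.998 × 10 × 3.994 = 4.79 × 10⁴.
683 ppb / 4.79 × 10⁴ = 0.0143 ppb = 14.3 ppt.

14.3 ppt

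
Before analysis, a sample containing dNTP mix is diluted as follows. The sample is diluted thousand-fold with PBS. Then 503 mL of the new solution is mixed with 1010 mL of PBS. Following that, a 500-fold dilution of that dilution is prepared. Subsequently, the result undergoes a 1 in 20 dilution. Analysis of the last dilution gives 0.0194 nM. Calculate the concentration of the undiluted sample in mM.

Overall dilution factor = 1000 × 3.008 × 500 × 20 = 3.01 × 10⁷.
Original = 0.0194 nM × 3.01 × 10⁷ = 5.84 × 10⁵ nM = 0.584 mM.

0.584 mM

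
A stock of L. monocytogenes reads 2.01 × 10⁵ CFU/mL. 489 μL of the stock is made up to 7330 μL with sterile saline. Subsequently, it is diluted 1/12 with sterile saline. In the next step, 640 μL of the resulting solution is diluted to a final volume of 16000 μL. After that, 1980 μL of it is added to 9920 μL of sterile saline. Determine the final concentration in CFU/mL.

7.44 CFU/mL

Overall dilution factor = 14.99 × 12 × 25 × 6.010 = 2.70 × 10⁴.
2.01 × 10⁵ CFU/mL / 2.70 × 10⁴ = 7.44 CFU/mL.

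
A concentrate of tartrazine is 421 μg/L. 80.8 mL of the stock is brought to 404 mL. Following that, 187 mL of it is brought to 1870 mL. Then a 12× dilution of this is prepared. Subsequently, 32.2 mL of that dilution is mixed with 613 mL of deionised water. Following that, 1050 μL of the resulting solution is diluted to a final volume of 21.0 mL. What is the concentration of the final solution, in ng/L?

Overall dilution factor = 5 × 10 × 12 × 20.04 × 20 = 2.40 × 10⁵.
421 μg/L / 2.40 × 10⁵ = 1.75 × 10⁻³ μg/L = 1.75 ng/L.

1.75 ng/L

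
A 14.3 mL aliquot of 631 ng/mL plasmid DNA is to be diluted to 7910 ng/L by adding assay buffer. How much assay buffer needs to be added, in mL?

7910 ng/L = 7.91 ng/mL.
V₂ = C₁V₁/C₂ = 631 × 14.3 / 7.91 = 1141 mL.
Diluent to add = V₂ − V₁ = 1141 − 14.3 = 1130 mL.

1130 mL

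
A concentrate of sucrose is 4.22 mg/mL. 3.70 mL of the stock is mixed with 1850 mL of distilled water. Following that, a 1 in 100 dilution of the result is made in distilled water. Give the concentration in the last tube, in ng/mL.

Overall dilution factor = 501 × 100 = 5.01 × 10⁴.
4.22 mg/mL / 5.01 × 10⁴ = 8.42 × 10⁻⁵ mg/mL = 84.2 ng/mL.

84.2 ng/mL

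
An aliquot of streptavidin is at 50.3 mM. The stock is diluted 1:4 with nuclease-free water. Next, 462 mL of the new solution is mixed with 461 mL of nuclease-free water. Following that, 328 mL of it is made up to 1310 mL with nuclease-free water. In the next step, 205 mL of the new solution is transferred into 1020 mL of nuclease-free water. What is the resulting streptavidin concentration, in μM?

Overall dilution factor = 4 × 1.998 × 3.994 × 5.976 = 191.
50.3 mM / 191 = 0.264 mM = 264 μM.

264 μM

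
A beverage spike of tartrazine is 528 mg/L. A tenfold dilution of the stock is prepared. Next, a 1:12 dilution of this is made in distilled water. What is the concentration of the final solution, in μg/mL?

4.40 μg/mL

Overall dilution factor = 10 × 12 = 120.
528 mg/L / 120 = 4.40 mg/L = 4.40 μg/mL.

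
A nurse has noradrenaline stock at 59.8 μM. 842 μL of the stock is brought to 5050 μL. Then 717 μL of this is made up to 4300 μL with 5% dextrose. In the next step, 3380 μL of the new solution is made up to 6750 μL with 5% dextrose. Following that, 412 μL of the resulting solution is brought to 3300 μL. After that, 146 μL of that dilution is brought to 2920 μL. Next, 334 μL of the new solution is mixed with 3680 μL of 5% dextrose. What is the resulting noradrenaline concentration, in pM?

Overall dilution factor = 5.998 × 5.997 × 1.997 × 8.010 × 20 × 12.02 = 1.38 × 10⁵.
59.8 μM / 1.38 × 10⁵ = 4.32 × 10⁻⁴ μM = 432 pM.

432 pM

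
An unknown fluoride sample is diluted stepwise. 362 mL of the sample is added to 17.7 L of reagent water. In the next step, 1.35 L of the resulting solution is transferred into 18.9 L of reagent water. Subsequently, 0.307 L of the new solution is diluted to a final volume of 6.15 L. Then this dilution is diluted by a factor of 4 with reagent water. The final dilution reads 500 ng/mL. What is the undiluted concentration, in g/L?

30.0 g/L

Overall dilution factor = 49.90 × 15 × 20.03 × 4 = 6.00 × 10⁴.
Original = 500 ng/mL × 6.00 × 10⁴ = 3.00 × 10⁷ ng/mL = 30.0 g/L.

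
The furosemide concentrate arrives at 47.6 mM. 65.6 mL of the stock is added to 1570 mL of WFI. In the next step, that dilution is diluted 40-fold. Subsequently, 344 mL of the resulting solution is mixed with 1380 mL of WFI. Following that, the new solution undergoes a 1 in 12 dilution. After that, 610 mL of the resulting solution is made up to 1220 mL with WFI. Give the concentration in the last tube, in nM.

397 nM

Overall dilution factor = 24.93 × 40 × 5.012 × 12 × 2 = 1.20 × 10⁵.
47.6 mM / 1.20 × 10⁵ = 3.97 × 10⁻⁴ mM = 397 nM.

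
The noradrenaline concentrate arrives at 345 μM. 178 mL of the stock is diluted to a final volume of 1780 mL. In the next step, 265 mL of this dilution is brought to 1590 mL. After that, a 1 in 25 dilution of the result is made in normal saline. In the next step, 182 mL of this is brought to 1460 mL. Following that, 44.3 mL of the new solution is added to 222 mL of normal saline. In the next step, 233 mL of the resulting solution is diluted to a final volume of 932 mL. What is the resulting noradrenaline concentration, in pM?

1190 pM

Overall dilution factor = 10 × 6 × 25 × 8.022 × 6.011 × 4 = 2.89 × 10⁵.
345 μM / 2.89 × 10⁵ = 1.19 × 10⁻³ μM = 1190 pM.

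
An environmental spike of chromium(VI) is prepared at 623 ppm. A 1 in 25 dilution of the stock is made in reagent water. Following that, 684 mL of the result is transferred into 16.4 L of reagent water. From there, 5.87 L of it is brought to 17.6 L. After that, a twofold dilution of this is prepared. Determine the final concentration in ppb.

166 ppb

Overall dilution factor = 25 × 24.98 × 2.998 × 2 = 3744.
623 ppm / 3744 = 0.166 ppm = 166 ppb.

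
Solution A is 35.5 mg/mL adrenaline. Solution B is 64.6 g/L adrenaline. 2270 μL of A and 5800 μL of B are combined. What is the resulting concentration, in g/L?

56.4 g/L

C_B = 64.6 g/L = 64.6 mg/mL.
C_mix = (C_A·V_A + C_B·V_B)/(V_A + V_B) = (35.5×2270 + 64.6×5800) / 8070 = 56.4 mg/mL = 56.4 g/L.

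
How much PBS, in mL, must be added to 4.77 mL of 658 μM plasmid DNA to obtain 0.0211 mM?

144 mL

0.0211 mM = 21.1 μM.
V₂ = C₁V₁/C₂ = 658 × 4.77 / 21.1 = 149 mL.
Diluent to add = V₂ − V₁ = 149 − 4.77 = 144 mL.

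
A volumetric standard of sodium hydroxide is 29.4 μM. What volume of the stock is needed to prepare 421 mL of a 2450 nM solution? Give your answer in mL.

2450 nM = 2.45 μM.
V₁ = C₂V₂/C₁ = 2.45 × 421 / 29.4 = 35.1 mL.

35.1 mL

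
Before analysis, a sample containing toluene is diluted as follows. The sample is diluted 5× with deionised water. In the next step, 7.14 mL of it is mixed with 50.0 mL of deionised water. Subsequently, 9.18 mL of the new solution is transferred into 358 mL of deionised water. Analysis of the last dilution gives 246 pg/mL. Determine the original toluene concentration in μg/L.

394 μg/L

Overall dilution factor = 5 × 8.003 × 40.00 = 1600.
Original = 246 pg/mL × 1600 = 3.94 × 10⁵ pg/mL = 394 μg/L.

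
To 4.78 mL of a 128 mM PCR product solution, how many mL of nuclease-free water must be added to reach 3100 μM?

3100 μM = 3.10 mM.
V₂ = C₁V₁/C₂ = 128 × 4.78 / 3.10 = 197 mL.
Diluent to add = V₂ − V₁ = 197 − 4.78 = 193 mL.

193 mL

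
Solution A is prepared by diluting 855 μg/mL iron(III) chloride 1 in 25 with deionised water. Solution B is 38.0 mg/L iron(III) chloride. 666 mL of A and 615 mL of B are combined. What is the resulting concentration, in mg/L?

36.0 mg/L

C_A = 855 μg/mL / 25 = 34.2 μg/mL.
C_B = 38.0 mg/L = 38.0 μg/mL.
C_mix = (C_A·V_A + C_B·V_B)/(V_A + V_B) = (34.2×666 + 38.0×615) / 1281 = 36.0 μg/mL = 36.0 mg/L.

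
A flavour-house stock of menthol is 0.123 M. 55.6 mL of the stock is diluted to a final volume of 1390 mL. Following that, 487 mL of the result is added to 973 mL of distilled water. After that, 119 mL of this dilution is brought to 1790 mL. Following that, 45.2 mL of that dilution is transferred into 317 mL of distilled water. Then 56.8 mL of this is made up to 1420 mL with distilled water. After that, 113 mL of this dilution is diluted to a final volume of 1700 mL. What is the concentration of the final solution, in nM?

36.2 nM

Overall dilution factor = 25 × 2.998 × 15.04 × 8.013 × 25 × 15.04 = 3.40 × 10⁶.
0.123 M / 3.40 × 10⁶ = 3.62 × 10⁻⁸ M = 36.2 nM.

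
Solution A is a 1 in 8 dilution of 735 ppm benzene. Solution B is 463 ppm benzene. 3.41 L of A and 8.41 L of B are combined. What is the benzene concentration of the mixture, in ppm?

356 ppm

C_A = 735 ppm / 8 = 91.9 ppm.
C_mix = (C_A·V_A + C_B·V_B)/(V_A + V_B) = (91.9×3.41 + 463×8.41) / 11.82 = 356 ppm.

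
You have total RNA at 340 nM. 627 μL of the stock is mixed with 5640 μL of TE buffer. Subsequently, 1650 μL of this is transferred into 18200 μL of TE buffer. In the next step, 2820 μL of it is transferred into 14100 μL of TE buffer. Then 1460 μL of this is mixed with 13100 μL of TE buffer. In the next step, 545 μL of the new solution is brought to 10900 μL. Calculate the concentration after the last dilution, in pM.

2.36 pM

Overall dilution factor = 9.995 × 12.03 × 6 × 9.973 × 20 = 1.44 × 10⁵.
340 nM / 1.44 × 10⁵ = 2.36 × 10⁻³ nM = 2.36 pM.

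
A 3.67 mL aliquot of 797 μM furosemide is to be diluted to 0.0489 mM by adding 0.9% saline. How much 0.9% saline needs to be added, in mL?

56.1 mL

0.0489 mM = 48.9 μM.
V₂ = C₁V₁/C₂ = 797 × 3.67 / 48.9 = 59.8 mL.
Diluent to add = V₂ − V₁ = 59.8 − 3.67 = 56.1 mL.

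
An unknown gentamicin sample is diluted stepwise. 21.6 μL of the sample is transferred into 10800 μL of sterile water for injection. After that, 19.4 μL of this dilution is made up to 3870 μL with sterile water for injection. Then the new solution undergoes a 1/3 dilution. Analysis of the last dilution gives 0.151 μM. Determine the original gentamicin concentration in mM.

Overall dilution factor = 501 × 199.5 × 3 = 3.00 × 10⁵.
Original = 0.151 μM × 3.00 × 10⁵ = 4.53 × 10⁴ μM = 45.3 mM.

45.3 mM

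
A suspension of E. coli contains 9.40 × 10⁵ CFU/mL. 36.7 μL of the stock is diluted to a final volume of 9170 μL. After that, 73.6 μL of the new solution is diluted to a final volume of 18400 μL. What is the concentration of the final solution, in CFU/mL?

Overall dilution factor = 249.9 × 250 = 6.25 × 10⁴.
9.40 × 10⁵ CFU/mL / 6.25 × 10⁴ = 15.0 CFU/mL.

15.0 CFU/mL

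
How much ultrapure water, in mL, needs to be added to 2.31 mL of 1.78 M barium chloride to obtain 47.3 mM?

84.6 mL

47.3 mM = 0.0473 M.
V₂ = C₁V₁/C₂ = 1.78 × 2.31 / 0.0473 = 86.9 mL.
Diluent to add = V₂ − V₁ = 86.9 − 2.31 = 84.6 mL.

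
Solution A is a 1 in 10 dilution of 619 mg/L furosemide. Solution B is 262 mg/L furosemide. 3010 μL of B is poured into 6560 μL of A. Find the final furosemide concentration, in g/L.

C_A = 619 mg/L / 10 = 61.9 mg/L.
C_mix = (C_A·V_A + C_B·V_B)/(V_A + V_B) = (61.9×6560 + 262×3010) / 9570 = 125 mg/L = 0.125 g/L.

0.125 g/L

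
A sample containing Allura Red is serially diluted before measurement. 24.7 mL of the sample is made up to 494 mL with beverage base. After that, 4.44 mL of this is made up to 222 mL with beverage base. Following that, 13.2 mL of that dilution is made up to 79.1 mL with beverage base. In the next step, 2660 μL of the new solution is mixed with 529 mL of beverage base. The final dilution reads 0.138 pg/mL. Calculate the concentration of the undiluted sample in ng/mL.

165 ng/mL

Overall dilution factor = 20 × 50 × 5.992 × 199.9 = 1.20 × 10⁶.
Original = 0.138 pg/mL × 1.20 × 10⁶ = 1.65 × 10⁵ pg/mL = 165 ng/mL.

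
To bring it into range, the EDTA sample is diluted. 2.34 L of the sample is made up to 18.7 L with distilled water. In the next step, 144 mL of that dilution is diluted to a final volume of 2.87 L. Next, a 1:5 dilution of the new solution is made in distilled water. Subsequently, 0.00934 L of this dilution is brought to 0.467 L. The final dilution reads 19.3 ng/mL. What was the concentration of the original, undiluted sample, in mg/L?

768 mg/L

Overall dilution factor = 7.991 × 19.93 × 5 × 50 = 3.98 × 10⁴.
Original = 19.3 ng/mL × 3.98 × 10⁴ = 7.68 × 10⁵ ng/mL = 768 mg/L.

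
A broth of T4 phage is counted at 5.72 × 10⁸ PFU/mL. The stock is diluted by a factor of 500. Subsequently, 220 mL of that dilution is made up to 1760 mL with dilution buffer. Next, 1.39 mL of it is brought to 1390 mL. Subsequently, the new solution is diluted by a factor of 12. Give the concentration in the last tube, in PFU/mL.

11.9 PFU/mL

Overall dilution factor = 500 × 8 × 1000 × 12 = 4.80 × 10⁷.
5.72 × 10⁸ PFU/mL / 4.80 × 10⁷ = 11.9 PFU/mL.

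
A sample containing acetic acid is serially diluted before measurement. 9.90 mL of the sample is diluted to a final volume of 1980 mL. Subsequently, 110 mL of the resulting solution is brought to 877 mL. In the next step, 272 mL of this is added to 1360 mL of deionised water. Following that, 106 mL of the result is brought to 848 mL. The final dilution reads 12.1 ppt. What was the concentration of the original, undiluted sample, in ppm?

0.926 ppm

Overall dilution factor = 200 × 7.973 × 6 × 8 = 7.65 × 10⁴.
Original = 12.1 ppt × 7.65 × 10⁴ = 9.26 × 10⁵ ppt = 0.926 ppm.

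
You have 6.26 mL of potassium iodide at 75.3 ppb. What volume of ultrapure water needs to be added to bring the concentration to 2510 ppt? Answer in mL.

182 mL

2510 ppt = 2.51 ppb.
V₂ = C₁V₁/C₂ = 75.3 × 6.26 / 2.51 = 188 mL.
Diluent to add = V₂ − V₁ = 188 − 6.26 = 182 mL.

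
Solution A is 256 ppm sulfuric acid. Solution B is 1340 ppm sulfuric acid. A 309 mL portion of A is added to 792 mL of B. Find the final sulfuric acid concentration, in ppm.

1040 ppm

C_mix = (C_A·V_A + C_B·V_B)/(V_A + V_B) = (256×309 + 1340×792) / 1101 = 1036 ppm.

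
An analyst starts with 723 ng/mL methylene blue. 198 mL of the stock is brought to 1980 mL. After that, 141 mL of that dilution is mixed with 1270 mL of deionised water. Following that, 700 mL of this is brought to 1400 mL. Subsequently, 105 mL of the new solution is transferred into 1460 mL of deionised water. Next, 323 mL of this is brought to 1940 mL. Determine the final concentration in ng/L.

40.4 ng/L

Overall dilution factor = 10 × 10.01 × 2 × 14.90 × 6.006 = 1.79 × 10⁴.
723 ng/mL / 1.79 × 10⁴ = 0.0404 ng/mL = 40.4 ng/L.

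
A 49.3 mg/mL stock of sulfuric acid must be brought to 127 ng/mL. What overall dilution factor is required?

Factor = C₀/C_target = 49.3 mg/mL / 127 ng/mL = 3.88 × 10⁵.

3.88 × 10⁵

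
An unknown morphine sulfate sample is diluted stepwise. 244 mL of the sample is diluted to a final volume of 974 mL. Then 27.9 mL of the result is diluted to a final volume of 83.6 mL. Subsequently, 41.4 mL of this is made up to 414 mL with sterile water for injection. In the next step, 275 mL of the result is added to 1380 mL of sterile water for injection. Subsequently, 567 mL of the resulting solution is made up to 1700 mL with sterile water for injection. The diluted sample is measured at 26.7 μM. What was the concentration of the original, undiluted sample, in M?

Overall dilution factor = 3.992 × 2.996 × 10 × 6.018 × 2.998 = 2158.
Original = 26.7 μM × 2158 = 5.76 × 10⁴ μM = 0.0576 M.

0.0576 M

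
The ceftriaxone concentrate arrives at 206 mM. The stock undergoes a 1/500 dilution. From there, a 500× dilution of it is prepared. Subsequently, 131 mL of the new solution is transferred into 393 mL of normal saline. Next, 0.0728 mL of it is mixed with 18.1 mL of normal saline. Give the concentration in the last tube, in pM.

Overall dilution factor = 500 × 500 × 4 × 249.6 = 2.50 × 10⁸.
206 mM / 2.50 × 10⁸ = 8.25 × 10⁻⁷ mM = 825 pM.

825 pM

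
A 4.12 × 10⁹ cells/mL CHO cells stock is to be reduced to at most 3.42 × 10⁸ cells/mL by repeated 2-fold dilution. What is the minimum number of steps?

Need 2ⁿ ≥ 12.0, so n ≥ log(12.0)/log(2) = 3.59.
Minimum whole steps: n = 4.

4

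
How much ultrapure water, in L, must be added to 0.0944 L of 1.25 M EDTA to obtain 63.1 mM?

1.78 L

63.1 mM = 0.0631 M.
V₂ = C₁V₁/C₂ = 1.25 × 0.0944 / 0.0631 = 1.87 L.
Diluent to add = V₂ − V₁ = 1.87 − 0.0944 = 1.78 L.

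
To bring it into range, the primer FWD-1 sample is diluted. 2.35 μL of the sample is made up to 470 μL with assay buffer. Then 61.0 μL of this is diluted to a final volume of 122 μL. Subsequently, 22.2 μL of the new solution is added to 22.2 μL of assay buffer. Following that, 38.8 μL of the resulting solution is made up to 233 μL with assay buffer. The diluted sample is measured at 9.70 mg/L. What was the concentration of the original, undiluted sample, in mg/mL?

46.6 mg/mL

Overall dilution factor = 200 × 2 × 2 × 6.005 = 4804.
Original = 9.70 mg/L × 4804 = 4.66 × 10⁴ mg/L = 46.6 mg/mL.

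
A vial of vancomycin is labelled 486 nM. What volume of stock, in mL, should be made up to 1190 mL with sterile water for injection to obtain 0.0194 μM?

47.5 mL

0.0194 μM = 19.4 nM.
V₁ = C₂V₂/C₁ = 19.4 × 1190 / 486 = 47.5 mL.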